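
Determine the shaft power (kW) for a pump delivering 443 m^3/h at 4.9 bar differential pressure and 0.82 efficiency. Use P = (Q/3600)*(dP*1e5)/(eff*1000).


Q = 443 / 3600 = 0.123056 m^3/s
P = 0.123056 * (4.9 * 1e5) / 0.82 / 1000 = 73.53

73.53 kW


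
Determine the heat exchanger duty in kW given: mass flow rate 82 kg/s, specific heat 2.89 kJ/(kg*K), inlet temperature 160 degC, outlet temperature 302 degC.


Q = m_dot * cp * delta_T
delta_T = 302 - 160 = 142 K
Q = 82 * 2.89 * 142
= 236.98 * 142
= 33651.16 kW

33651.16 kW


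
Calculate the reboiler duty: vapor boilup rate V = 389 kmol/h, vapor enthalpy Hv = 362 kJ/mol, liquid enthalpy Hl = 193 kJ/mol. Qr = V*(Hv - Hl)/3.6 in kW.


Qr = 389 * (362 - 193) / 3.6 = 389 * 169 / 3.6 = 18260

18260 kW


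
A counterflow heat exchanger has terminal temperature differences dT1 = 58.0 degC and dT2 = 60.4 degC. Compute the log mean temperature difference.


LMTD = (dT1 - dT2) / ln(dT1/dT2)
= (58.0 - 60.4) / ln(58.0 / 60.4) = -2.4 / -0.0405461 = 59.19

59.19 degC


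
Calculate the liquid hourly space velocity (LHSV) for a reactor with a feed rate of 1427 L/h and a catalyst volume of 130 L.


LHSV = volumetric feed rate / catalyst volume
= 1427 L/h / 130 L
= 10.98 h^-1

10.98 h^-1


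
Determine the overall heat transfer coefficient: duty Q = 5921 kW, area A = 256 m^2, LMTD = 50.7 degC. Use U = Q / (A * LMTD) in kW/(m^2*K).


From Q = U*A*LMTD, U = Q / (A * LMTD)
U = 5921 / (256 * 50.7) = 5921 / 12979.2 = 0.4562

0.4562 kW/(m^2*K)


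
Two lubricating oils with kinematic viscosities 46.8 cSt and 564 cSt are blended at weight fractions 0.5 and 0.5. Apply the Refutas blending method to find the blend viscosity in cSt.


Refutas method: VBN_i = 14.534*ln(ln(visc_i + 0.8)) + 10.975, blended linearly by mass fraction; since VBN is linear in VBI_i = ln(ln(visc_i + 0.8)) and the fractions sum to 1, blend VBI directly: visc = exp(exp(VBI_blend)) - 0.8
VBI_1 = ln(ln(46.8 + 0.8)) = 1.3514
VBI_2 = ln(ln(564 + 0.8)) = 1.84632
VBI_blend = 0.5 * 1.3514 + 0.5 * 1.84632 = 1.59886
visc_blend = exp(exp(1.59886)) - 0.8 = 140.0

140.0 cSt


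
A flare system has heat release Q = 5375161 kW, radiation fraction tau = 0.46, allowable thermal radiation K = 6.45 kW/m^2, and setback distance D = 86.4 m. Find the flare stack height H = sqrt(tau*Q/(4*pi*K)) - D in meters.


tau*Q/(4*pi*K) = 0.46 * 5375161 / (4 * pi * 6.45) = 30505.6
sqrt(30505.6) = 174.659
H = 174.659 - 86.4 = 88.26

88.26 m


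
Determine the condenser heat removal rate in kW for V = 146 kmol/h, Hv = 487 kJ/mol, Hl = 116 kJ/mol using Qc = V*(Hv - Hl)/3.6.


Qc = 146 * (487 - 116) / 3.6 = 146 * 371 / 3.6 = 15050

15050 kW


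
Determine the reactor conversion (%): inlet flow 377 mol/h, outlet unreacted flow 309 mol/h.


X = (F_in - F_out) / F_in * 100
Moles reacted = 377 - 309 = 68
X = 68 / 377 * 100
= 0.1804 * 100
= 18.04 %

18.04 %


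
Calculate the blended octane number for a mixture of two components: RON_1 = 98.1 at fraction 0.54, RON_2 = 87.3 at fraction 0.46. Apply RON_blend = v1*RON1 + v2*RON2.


Linear blending: RON_blend = sum(vi * RONi)
Contribution 1: 0.54 * 98.1 = 52.974
Contribution 2: 0.46 * 87.3 = 40.158
RON_blend = 52.974 + 40.158 = 93.132

93.132


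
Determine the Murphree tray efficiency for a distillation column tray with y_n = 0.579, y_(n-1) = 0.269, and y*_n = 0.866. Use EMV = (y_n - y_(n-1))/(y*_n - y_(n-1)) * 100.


Murphree vapor efficiency: EMV = (y_n - y_(n-1)) / (y*_n - y_(n-1)) * 100
EMV = (0.579 - 0.269) / (0.866 - 0.269) * 100 = 0.31 / 0.597 * 100 = 51.93

51.93 %


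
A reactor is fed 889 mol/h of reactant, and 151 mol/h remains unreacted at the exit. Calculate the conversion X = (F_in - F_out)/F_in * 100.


X = (F_in - F_out) / F_in * 100
Moles reacted = 889 - 151 = 738
X = 738 / 889 * 100
= 0.8301 * 100
= 83.01 %

83.01 %


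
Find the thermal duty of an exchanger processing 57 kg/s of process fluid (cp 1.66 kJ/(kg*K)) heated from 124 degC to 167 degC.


Q = m_dot * cp * delta_T
delta_T = 167 - 124 = 43 K
Q = 57 * 1.66 * 43
= 94.62 * 43
= 4068.66 kW

4068.66 kW


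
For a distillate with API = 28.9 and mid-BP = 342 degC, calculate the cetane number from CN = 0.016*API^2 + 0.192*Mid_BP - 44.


CN = 0.016 * 28.9^2 + 0.192 * 342 - 44
CN = 13.36336 + 65.664 - 44 = 35.02736

35.02736


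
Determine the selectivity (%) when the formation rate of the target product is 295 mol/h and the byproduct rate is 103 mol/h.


Selectivity = desired / (desired + undesired) * 100
Total products = 295 + 103 = 398 mol/h
S = 295 / 398 * 100
= 0.7412 * 100
= 74.12 %

74.12 %


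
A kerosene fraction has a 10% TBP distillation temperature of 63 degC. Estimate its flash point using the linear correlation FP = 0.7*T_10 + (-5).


FP = 0.7 * 63 + (-5) = 39.1

39.1 degC


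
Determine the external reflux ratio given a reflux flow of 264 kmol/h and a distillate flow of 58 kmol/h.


Reflux ratio definition: R = L / D (liquid returned / distillate withdrawn)
L = 264 kmol/h, D = 58 kmol/h
R = 264 / 58 = 4.552

4.552


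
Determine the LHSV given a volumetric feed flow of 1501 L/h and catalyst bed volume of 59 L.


LHSV = volumetric feed rate / catalyst volume
= 1501 L/h / 59 L
= 25.44 h^-1

25.44 h^-1


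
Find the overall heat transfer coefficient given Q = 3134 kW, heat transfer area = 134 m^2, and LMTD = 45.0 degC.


From Q = U*A*LMTD, U = Q / (A * LMTD)
U = 3134 / (134 * 45.0) = 3134 / 6030 = 0.5197

0.5197 kW/(m^2*K)


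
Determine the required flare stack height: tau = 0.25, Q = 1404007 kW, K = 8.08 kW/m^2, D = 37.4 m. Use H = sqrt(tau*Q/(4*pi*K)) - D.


tau*Q/(4*pi*K) = 0.25 * 1404007 / (4 * pi * 8.08) = 3456.91
sqrt(3456.91) = 58.7955
H = 58.7955 - 37.4 = 21.40

21.40 m


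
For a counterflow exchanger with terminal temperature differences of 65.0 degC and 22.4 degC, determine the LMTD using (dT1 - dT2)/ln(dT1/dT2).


LMTD = (dT1 - dT2) / ln(dT1/dT2)
= (65.0 - 22.4) / ln(65.0 / 22.4) = 42.6 / 1.06533 = 39.99

39.99 degC


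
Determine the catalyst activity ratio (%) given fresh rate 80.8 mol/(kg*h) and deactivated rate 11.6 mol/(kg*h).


Activity (%) = (rate_used / rate_fresh) * 100
rate_used = 11.6, rate_fresh = 80.8
= (11.6 / 80.8) * 100
= 0.1436 * 100 = 14.36

14.36 %


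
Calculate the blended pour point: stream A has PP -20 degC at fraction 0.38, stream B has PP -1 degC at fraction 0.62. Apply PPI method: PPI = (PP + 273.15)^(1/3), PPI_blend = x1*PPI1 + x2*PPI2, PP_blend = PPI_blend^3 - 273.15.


PPI_1 = (-20 + 273.15)^(1/3) = 6.325953
PPI_2 = (-1 + 273.15)^(1/3) = 6.480414
PPI_blend = 0.38 * 6.325953 + 0.62 * 6.480414 = 6.421719
PP_blend = 6.421719^3 - 273.15 = 264.8219 - 273.15 = -8.33

-8.33 degC


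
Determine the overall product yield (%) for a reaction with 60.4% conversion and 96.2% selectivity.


Overall yield = conversion (%) * selectivity (%) / 100
Conversion = 60.4%, Selectivity = 96.2%
Y = 60.4 * 96.2 / 100
= 58.1048 %

58.1048 %


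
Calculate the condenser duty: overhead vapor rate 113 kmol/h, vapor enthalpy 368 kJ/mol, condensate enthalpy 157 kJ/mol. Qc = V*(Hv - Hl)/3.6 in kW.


Qc = 113 * (368 - 157) / 3.6 = 113 * 211 / 3.6 = 6623

6623 kW


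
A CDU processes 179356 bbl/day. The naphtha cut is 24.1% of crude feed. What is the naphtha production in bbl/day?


Crude throughput = 179356 bbl/day
Fraction yield = 24.1%
yield = throughput * fraction / 100
yield = 179356 * 24.1 / 100 = 43224.796

43224.796 bbl/day


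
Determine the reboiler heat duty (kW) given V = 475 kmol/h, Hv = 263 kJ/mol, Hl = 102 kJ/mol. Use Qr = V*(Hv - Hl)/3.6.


Qr = 475 * (263 - 102) / 3.6 = 475 * 161 / 3.6 = 21240

21240 kW


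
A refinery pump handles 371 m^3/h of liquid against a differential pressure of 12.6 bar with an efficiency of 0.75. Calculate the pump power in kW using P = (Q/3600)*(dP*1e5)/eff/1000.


Q = 371 / 3600 = 0.103056 m^3/s
P = 0.103056 * (12.6 * 1e5) / 0.75 / 1000 = 173.1

173.1 kW


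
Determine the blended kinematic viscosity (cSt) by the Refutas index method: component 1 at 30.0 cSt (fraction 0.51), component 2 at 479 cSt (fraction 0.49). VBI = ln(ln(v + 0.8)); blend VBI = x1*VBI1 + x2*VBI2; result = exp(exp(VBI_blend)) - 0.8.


Refutas method: VBN_i = 14.534*ln(ln(visc_i + 0.8)) + 10.975, blended linearly by mass fraction; since VBN is linear in VBI_i = ln(ln(visc_i + 0.8)) and the fractions sum to 1, blend VBI directly: visc = exp(exp(VBI_blend)) - 0.8
VBI_1 = ln(ln(30.0 + 0.8)) = 1.23184
VBI_2 = ln(ln(479 + 0.8)) = 1.82024
VBI_blend = 0.51 * 1.23184 + 0.49 * 1.82024 = 1.52016
visc_blend = exp(exp(1.52016)) - 0.8 = 96.03

96.03 cSt


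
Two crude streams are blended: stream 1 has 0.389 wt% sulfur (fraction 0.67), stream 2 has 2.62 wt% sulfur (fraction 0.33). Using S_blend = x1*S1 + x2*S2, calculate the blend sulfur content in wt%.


Linear sulfur blending: S_blend = x1*S1 + x2*S2
Contribution 1: 0.67 * 0.389 = 0.26063 wt%
Contribution 2: 0.33 * 2.62 = 0.8646 wt%
S_blend = 0.26063 + 0.8646 = 1.12523

1.12523 wt%


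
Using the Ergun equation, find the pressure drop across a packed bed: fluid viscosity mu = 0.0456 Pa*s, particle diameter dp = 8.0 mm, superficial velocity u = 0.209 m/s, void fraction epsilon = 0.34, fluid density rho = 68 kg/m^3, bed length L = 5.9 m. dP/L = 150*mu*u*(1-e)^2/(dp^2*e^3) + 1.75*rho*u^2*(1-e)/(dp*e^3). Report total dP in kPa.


dp = 8.0 mm = 0.008 m
Viscous term = 150*0.0456*0.209*(1-0.34)^2 / (0.008^2*0.34^3) = 247556
Inertial term = 1.75*68*0.209^2*(1-0.34) / (0.008*0.34^3) = 10910.8
dP/L = 247556 + 10910.8 = 258467 Pa/m
dP = 258467 * 5.9 / 1000 = 1525 kPa

1525 kPa


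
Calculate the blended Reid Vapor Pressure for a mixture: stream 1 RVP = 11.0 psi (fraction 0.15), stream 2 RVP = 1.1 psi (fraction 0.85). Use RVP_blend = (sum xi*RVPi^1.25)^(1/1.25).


Chevron index: RVP_blend = (sum xi*RVPi^1.25)^(1/1.25)
RVP^1.25 terms: 0.15 * 11.0^1.25 + 0.85 * 1.1^1.25 = 3.96246
RVP_blend = 3.96246^(1/1.25) = 3.009

3.009 psi


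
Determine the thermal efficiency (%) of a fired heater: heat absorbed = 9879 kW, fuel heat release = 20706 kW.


Furnace efficiency = Q_absorbed / Q_fuel * 100
= 9879 / 20706 * 100 = 47.71

47.71 %


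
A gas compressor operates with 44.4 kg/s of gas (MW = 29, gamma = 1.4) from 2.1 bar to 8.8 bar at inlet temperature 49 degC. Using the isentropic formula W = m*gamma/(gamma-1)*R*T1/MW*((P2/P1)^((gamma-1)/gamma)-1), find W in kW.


Isentropic work: W = m*(gamma/(gamma-1))*(R*T1/MW)*((P2/P1)^((gamma-1)/gamma) - 1)
T1 = 49 + 273.15 = 322.15 K
Pressure ratio = 8.8 / 2.1 = 4.19048
Exponent = (1.4 - 1)/1.4 = 0.285714
(P2/P1)^exp - 1 = 4.19048^0.285714 - 1 = 0.505877
W = 44.4 * 1.4 / 0.4 * 8.314 * 322.15 / 29 * 0.505877 = 7260

7260 kW


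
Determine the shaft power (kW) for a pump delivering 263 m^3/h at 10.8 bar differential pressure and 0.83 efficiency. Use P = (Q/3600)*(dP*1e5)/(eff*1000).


Q = 263 / 3600 = 0.0730556 m^3/s
P = 0.0730556 * (10.8 * 1e5) / 0.83 / 1000 = 95.06

95.06 kW


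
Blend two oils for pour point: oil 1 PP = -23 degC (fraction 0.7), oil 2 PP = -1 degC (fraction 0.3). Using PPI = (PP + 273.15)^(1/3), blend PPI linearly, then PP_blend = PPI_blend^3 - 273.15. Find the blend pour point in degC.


PPI_1 = (-23 + 273.15)^(1/3) = 6.300865
PPI_2 = (-1 + 273.15)^(1/3) = 6.480414
PPI_blend = 0.7 * 6.300865 + 0.3 * 6.480414 = 6.35473
PP_blend = 6.35473^3 - 273.15 = 256.6205 - 273.15 = -16.53

-16.53 degC


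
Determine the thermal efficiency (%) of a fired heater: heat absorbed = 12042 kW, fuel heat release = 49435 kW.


Furnace efficiency = Q_absorbed / Q_fuel * 100
= 12042 / 49435 * 100 = 24.36

24.36 %


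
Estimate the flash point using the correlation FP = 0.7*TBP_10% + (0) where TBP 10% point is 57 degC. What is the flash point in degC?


FP = 0.7 * 57 + (0) = 39.9

39.9 degC


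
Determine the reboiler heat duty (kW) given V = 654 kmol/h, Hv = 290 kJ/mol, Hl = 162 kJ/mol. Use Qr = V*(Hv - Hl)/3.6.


Qr = 654 * (290 - 162) / 3.6 = 654 * 128 / 3.6 = 23250

23250 kW


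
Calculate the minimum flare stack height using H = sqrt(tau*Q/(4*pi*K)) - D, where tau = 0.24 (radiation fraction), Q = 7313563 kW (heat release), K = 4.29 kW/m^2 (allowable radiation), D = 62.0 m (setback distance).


tau*Q/(4*pi*K) = 0.24 * 7313563 / (4 * pi * 4.29) = 32559.2
sqrt(32559.2) = 180.442
H = 180.442 - 62.0 = 118.4

118.4 m


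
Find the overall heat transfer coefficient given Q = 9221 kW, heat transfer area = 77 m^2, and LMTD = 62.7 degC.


From Q = U*A*LMTD, U = Q / (A * LMTD)
U = 9221 / (77 * 62.7) = 9221 / 4827.9 = 1.910

1.910 kW/(m^2*K)


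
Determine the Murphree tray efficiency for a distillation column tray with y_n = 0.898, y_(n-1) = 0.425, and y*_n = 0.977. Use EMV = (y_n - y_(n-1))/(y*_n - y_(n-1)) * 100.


Murphree vapor efficiency: EMV = (y_n - y_(n-1)) / (y*_n - y_(n-1)) * 100
EMV = (0.898 - 0.425) / (0.977 - 0.425) * 100 = 0.473 / 0.552 * 100 = 85.69

85.69 %


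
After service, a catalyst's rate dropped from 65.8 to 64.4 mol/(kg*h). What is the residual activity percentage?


Activity (%) = (rate_used / rate_fresh) * 100
rate_used = 64.4, rate_fresh = 65.8
= (64.4 / 65.8) * 100
= 0.9787 * 100 = 97.87

97.87 %


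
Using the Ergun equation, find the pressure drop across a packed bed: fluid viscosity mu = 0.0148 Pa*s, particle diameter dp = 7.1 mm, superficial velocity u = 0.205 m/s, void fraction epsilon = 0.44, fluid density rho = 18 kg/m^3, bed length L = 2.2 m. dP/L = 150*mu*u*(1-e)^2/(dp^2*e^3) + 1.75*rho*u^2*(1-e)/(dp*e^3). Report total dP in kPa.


dp = 7.1 mm = 0.0071 m
Viscous term = 150*0.0148*0.205*(1-0.44)^2 / (0.0071^2*0.44^3) = 33236
Inertial term = 1.75*18*0.205^2*(1-0.44) / (0.0071*0.44^3) = 1225.72
dP/L = 33236 + 1225.72 = 34461.7 Pa/m
dP = 34461.7 * 2.2 / 1000 = 75.82 kPa

75.82 kPa


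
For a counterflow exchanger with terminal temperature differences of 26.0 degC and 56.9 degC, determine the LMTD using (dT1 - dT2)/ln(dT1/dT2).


LMTD = (dT1 - dT2) / ln(dT1/dT2)
= (26.0 - 56.9) / ln(26.0 / 56.9) = -30.9 / -0.783199 = 39.45

39.45 degC


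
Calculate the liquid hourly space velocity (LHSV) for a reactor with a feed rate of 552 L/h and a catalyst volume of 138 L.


LHSV = volumetric feed rate / catalyst volume
= 552 L/h / 138 L
= 4.000 h^-1

4.000 h^-1


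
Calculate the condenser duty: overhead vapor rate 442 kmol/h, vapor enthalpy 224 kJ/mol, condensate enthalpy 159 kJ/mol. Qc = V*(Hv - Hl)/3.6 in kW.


Qc = 442 * (224 - 159) / 3.6 = 442 * 65 / 3.6 = 7981

7981 kW


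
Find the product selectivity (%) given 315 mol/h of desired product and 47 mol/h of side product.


Selectivity = desired / (desired + undesired) * 100
Total products = 315 + 47 = 362 mol/h
S = 315 / 362 * 100
= 0.8702 * 100
= 87.02 %

87.02 %


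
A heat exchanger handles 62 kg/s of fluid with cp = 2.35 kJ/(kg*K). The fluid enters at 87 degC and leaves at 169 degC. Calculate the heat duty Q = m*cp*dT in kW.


Q = m_dot * cp * delta_T
delta_T = 169 - 87 = 82 K
Q = 62 * 2.35 * 82
= 145.7 * 82
= 11947.4 kW

11947.4 kW


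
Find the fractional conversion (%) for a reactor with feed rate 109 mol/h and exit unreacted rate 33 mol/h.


X = (F_in - F_out) / F_in * 100
Moles reacted = 109 - 33 = 76
X = 76 / 109 * 100
= 0.6972 * 100
= 69.72 %

69.72 %


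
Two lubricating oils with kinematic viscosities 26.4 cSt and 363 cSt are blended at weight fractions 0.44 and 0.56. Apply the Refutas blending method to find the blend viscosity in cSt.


Refutas method: VBN_i = 14.534*ln(ln(visc_i + 0.8)) + 10.975, blended linearly by mass fraction; since VBN is linear in VBI_i = ln(ln(visc_i + 0.8)) and the fractions sum to 1, blend VBI directly: visc = exp(exp(VBI_blend)) - 0.8
VBI_1 = ln(ln(26.4 + 0.8)) = 1.1949
VBI_2 = ln(ln(363 + 0.8)) = 1.77438
VBI_blend = 0.44 * 1.1949 + 0.56 * 1.77438 = 1.51941
visc_blend = exp(exp(1.51941)) - 0.8 = 95.70

95.70 cSt


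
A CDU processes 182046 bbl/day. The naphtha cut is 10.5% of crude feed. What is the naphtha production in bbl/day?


Crude throughput = 182046 bbl/day
Fraction yield = 10.5%
yield = throughput * fraction / 100
yield = 182046 * 10.5 / 100 = 19114.83

19114.83 bbl/day


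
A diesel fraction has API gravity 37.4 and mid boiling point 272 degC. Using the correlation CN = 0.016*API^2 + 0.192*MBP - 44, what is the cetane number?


CN = 0.016 * 37.4^2 + 0.192 * 272 - 44
CN = 22.38016 + 52.224 - 44 = 30.60416

30.60416


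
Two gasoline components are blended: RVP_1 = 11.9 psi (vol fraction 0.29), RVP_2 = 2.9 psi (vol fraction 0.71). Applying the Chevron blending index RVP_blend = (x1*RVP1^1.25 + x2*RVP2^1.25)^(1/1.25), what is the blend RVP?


Chevron index: RVP_blend = (sum xi*RVPi^1.25)^(1/1.25)
RVP^1.25 terms: 0.29 * 11.9^1.25 + 0.71 * 2.9^1.25 = 9.09654
RVP_blend = 9.09654^(1/1.25) = 5.849

5.849 psi


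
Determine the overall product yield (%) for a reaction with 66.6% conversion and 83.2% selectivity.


Overall yield = conversion (%) * selectivity (%) / 100
Conversion = 66.6%, Selectivity = 83.2%
Y = 66.6 * 83.2 / 100
= 55.4112 %

55.4112 %


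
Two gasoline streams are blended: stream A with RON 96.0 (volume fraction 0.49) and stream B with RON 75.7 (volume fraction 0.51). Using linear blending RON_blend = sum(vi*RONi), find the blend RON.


Linear blending: RON_blend = sum(vi * RONi)
Contribution 1: 0.49 * 96.0 = 47.04
Contribution 2: 0.51 * 75.7 = 38.607
RON_blend = 47.04 + 38.607 = 85.647

85.647


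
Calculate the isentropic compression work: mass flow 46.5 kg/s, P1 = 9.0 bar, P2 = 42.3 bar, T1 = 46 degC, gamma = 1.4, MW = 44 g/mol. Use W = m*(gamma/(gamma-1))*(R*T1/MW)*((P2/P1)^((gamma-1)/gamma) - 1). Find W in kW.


Isentropic work: W = m*(gamma/(gamma-1))*(R*T1/MW)*((P2/P1)^((gamma-1)/gamma) - 1)
T1 = 46 + 273.15 = 319.15 K
Pressure ratio = 42.3 / 9.0 = 4.7
Exponent = (1.4 - 1)/1.4 = 0.285714
(P2/P1)^exp - 1 = 4.7^0.285714 - 1 = 0.556065
W = 46.5 * 1.4 / 0.4 * 8.314 * 319.15 / 44 * 0.556065 = 5458

5458 kW


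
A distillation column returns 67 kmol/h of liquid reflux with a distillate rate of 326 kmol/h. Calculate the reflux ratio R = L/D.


Reflux ratio definition: R = L / D (liquid returned / distillate withdrawn)
L = 67 kmol/h, D = 326 kmol/h
R = 67 / 326 = 0.2055

0.2055


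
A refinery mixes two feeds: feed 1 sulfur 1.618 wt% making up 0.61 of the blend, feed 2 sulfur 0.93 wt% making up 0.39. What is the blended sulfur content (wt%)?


Linear sulfur blending: S_blend = x1*S1 + x2*S2
Contribution 1: 0.61 * 1.618 = 0.98698 wt%
Contribution 2: 0.39 * 0.93 = 0.3627 wt%
S_blend = 0.98698 + 0.3627 = 1.34968

1.34968 wt%


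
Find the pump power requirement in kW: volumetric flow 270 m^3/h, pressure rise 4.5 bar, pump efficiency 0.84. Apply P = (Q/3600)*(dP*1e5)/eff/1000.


Q = 270 / 3600 = 0.075 m^3/s
P = 0.075 * (4.5 * 1e5) / 0.84 / 1000 = 40.18

40.18 kW


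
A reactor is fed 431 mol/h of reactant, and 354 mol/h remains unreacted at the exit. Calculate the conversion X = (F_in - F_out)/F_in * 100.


X = (F_in - F_out) / F_in * 100
Moles reacted = 431 - 354 = 77
X = 77 / 431 * 100
= 0.1787 * 100
= 17.87 %

17.87 %


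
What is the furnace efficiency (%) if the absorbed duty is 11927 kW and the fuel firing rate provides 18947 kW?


Furnace efficiency = Q_absorbed / Q_fuel * 100
= 11927 / 18947 * 100 = 62.95

62.95 %


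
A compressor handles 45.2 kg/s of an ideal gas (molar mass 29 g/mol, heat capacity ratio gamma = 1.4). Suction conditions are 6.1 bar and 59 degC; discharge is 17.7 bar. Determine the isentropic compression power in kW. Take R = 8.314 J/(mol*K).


Isentropic work: W = m*(gamma/(gamma-1))*(R*T1/MW)*((P2/P1)^((gamma-1)/gamma) - 1)
T1 = 59 + 273.15 = 332.15 K
Pressure ratio = 17.7 / 6.1 = 2.90164
Exponent = (1.4 - 1)/1.4 = 0.285714
(P2/P1)^exp - 1 = 2.90164^0.285714 - 1 = 0.355763
W = 45.2 * 1.4 / 0.4 * 8.314 * 332.15 / 29 * 0.355763 = 5359

5359 kW


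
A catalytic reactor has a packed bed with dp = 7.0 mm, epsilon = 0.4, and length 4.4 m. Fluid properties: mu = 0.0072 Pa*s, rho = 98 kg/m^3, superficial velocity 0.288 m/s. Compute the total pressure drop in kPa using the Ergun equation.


dp = 7.0 mm = 0.007 m
Viscous term = 150*0.0072*0.288*(1-0.4)^2 / (0.007^2*0.4^3) = 35706.1
Inertial term = 1.75*98*0.288^2*(1-0.4) / (0.007*0.4^3) = 19051.2
dP/L = 35706.1 + 19051.2 = 54757.3 Pa/m
dP = 54757.3 * 4.4 / 1000 = 240.9 kPa

240.9 kPa


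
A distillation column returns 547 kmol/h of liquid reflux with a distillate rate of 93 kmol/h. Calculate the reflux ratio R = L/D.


Reflux ratio definition: R = L / D (liquid returned / distillate withdrawn)
L = 547 kmol/h, D = 93 kmol/h
R = 547 / 93 = 5.882

5.882


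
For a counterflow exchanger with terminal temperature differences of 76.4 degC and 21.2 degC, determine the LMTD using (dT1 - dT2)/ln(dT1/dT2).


LMTD = (dT1 - dT2) / ln(dT1/dT2)
= (76.4 - 21.2) / ln(76.4 / 21.2) = 55.2 / 1.28198 = 43.06

43.06 degC


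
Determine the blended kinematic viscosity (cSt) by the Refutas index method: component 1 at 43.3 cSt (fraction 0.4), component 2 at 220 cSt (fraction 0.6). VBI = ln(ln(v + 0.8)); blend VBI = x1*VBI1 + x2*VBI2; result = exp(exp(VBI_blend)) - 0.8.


Refutas method: VBN_i = 14.534*ln(ln(visc_i + 0.8)) + 10.975, blended linearly by mass fraction; since VBN is linear in VBI_i = ln(ln(visc_i + 0.8)) and the fractions sum to 1, blend VBI directly: visc = exp(exp(VBI_blend)) - 0.8
VBI_1 = ln(ln(43.3 + 0.8)) = 1.33143
VBI_2 = ln(ln(220 + 0.8)) = 1.68589
VBI_blend = 0.4 * 1.33143 + 0.6 * 1.68589 = 1.54411
visc_blend = exp(exp(1.54411)) - 0.8 = 107.4

107.4 cSt


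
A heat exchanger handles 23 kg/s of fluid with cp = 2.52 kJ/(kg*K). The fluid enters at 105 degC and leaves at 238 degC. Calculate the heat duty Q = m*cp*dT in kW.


Q = m_dot * cp * delta_T
delta_T = 238 - 105 = 133 K
Q = 23 * 2.52 * 133
= 57.96 * 133
= 7708.68 kW

7708.68 kW


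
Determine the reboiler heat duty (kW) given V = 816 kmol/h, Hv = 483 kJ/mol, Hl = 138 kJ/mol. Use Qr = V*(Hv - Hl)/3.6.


Qr = 816 * (483 - 138) / 3.6 = 816 * 345 / 3.6 = 78200

78200 kW


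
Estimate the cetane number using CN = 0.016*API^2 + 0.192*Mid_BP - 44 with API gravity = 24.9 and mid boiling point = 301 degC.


CN = 0.016 * 24.9^2 + 0.192 * 301 - 44
CN = 9.92016 + 57.792 - 44 = 23.71216

23.71216


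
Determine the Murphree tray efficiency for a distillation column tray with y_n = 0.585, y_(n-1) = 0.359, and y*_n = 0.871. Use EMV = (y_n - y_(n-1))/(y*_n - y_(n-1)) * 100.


Murphree vapor efficiency: EMV = (y_n - y_(n-1)) / (y*_n - y_(n-1)) * 100
EMV = (0.585 - 0.359) / (0.871 - 0.359) * 100 = 0.226 / 0.512 * 100 = 44.14

44.14 %


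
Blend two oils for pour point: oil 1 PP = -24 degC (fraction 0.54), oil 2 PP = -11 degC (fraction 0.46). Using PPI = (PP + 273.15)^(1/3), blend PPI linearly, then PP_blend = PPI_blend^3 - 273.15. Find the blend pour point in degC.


PPI_1 = (-24 + 273.15)^(1/3) = 6.292458
PPI_2 = (-11 + 273.15)^(1/3) = 6.400049
PPI_blend = 0.54 * 6.292458 + 0.46 * 6.400049 = 6.34195
PP_blend = 6.34195^3 - 273.15 = 255.0753 - 273.15 = -18.07

-18.07 degC


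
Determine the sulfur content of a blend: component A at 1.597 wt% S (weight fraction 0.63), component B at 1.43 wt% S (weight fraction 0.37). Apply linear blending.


Linear sulfur blending: S_blend = x1*S1 + x2*S2
Contribution 1: 0.63 * 1.597 = 1.00611 wt%
Contribution 2: 0.37 * 1.43 = 0.5291 wt%
S_blend = 1.00611 + 0.5291 = 1.53521

1.53521 wt%


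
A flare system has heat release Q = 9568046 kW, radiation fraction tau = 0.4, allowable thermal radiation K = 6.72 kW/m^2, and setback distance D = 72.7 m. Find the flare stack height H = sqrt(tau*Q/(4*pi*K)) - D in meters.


tau*Q/(4*pi*K) = 0.4 * 9568046 / (4 * pi * 6.72) = 45321.5
sqrt(45321.5) = 212.888
H = 212.888 - 72.7 = 140.2

140.2 m


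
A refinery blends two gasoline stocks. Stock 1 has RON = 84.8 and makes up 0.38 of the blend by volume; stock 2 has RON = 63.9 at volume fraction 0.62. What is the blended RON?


Linear blending: RON_blend = sum(vi * RONi)
Contribution 1: 0.38 * 84.8 = 32.224
Contribution 2: 0.62 * 63.9 = 39.618
RON_blend = 32.224 + 39.618 = 71.842

71.842


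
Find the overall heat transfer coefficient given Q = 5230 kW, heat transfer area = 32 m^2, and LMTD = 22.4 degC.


From Q = U*A*LMTD, U = Q / (A * LMTD)
U = 5230 / (32 * 22.4) = 5230 / 716.8 = 7.296

7.296 kW/(m^2*K)


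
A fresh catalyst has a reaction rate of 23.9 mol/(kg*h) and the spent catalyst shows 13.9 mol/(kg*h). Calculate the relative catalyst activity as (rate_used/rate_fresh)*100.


Activity (%) = (rate_used / rate_fresh) * 100
rate_used = 13.9, rate_fresh = 23.9
= (13.9 / 23.9) * 100
= 0.5816 * 100 = 58.16

58.16 %


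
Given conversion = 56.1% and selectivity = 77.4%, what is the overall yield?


Overall yield = conversion (%) * selectivity (%) / 100
Conversion = 56.1%, Selectivity = 77.4%
Y = 56.1 * 77.4 / 100
= 43.4214 %

43.4214 %


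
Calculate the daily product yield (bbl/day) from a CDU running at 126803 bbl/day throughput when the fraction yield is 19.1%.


Crude throughput = 126803 bbl/day
Fraction yield = 19.1%
yield = throughput * fraction / 100
yield = 126803 * 19.1 / 100 = 24219.373

24219.373 bbl/day


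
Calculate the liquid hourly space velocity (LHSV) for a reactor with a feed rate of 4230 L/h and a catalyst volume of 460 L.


LHSV = volumetric feed rate / catalyst volume
= 4230 L/h / 460 L
= 9.196 h^-1

9.196 h^-1


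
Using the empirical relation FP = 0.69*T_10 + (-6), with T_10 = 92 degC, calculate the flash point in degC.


FP = 0.69 * 92 + (-6) = 57.48

57.48 degC


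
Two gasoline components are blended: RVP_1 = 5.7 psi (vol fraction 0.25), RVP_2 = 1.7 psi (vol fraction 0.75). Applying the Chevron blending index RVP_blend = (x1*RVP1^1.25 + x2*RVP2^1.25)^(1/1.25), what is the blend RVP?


Chevron index: RVP_blend = (sum xi*RVPi^1.25)^(1/1.25)
RVP^1.25 terms: 0.25 * 5.7^1.25 + 0.75 * 1.7^1.25 = 3.6577
RVP_blend = 3.6577^(1/1.25) = 2.822

2.822 psi


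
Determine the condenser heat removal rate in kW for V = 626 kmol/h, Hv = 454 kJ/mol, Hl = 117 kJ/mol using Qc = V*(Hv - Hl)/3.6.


Qc = 626 * (454 - 117) / 3.6 = 626 * 337 / 3.6 = 58600

58600 kW


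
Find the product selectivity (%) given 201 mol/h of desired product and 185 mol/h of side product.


Selectivity = desired / (desired + undesired) * 100
Total products = 201 + 185 = 386 mol/h
S = 201 / 386 * 100
= 0.5207 * 100
= 52.07 %

52.07 %


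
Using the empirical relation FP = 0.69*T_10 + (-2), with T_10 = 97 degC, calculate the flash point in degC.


FP = 0.69 * 97 + (-2) = 64.93

64.93 degC


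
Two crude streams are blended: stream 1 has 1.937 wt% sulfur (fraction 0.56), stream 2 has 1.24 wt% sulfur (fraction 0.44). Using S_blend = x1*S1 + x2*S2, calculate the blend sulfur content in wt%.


Linear sulfur blending: S_blend = x1*S1 + x2*S2
Contribution 1: 0.56 * 1.937 = 1.08472 wt%
Contribution 2: 0.44 * 1.24 = 0.5456 wt%
S_blend = 1.08472 + 0.5456 = 1.63032

1.63032 wt%


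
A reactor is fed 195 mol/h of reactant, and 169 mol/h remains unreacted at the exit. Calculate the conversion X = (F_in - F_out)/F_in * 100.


X = (F_in - F_out) / F_in * 100
Moles reacted = 195 - 169 = 26
X = 26 / 195 * 100
= 0.1333 * 100
= 13.33 %

13.33 %


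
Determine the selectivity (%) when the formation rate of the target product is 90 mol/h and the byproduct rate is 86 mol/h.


Selectivity = desired / (desired + undesired) * 100
Total products = 90 + 86 = 176 mol/h
S = 90 / 176 * 100
= 0.5114 * 100
= 51.14 %

51.14 %


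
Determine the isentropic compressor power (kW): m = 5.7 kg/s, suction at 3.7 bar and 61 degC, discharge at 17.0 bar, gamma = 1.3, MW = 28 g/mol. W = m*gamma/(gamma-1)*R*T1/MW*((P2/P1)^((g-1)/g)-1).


Isentropic work: W = m*(gamma/(gamma-1))*(R*T1/MW)*((P2/P1)^((gamma-1)/gamma) - 1)
T1 = 61 + 273.15 = 334.15 K
Pressure ratio = 17.0 / 3.7 = 4.59459
Exponent = (1.3 - 1)/1.3 = 0.230769
(P2/P1)^exp - 1 = 4.59459^0.230769 - 1 = 0.421759
W = 5.7 * 1.3 / 0.3 * 8.314 * 334.15 / 28 * 0.421759 = 1034

1034 kW


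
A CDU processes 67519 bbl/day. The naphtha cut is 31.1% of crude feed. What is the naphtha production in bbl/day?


Crude throughput = 67519 bbl/day
Fraction yield = 31.1%
yield = throughput * fraction / 100
yield = 67519 * 31.1 / 100 = 20998.409

20998.409 bbl/day


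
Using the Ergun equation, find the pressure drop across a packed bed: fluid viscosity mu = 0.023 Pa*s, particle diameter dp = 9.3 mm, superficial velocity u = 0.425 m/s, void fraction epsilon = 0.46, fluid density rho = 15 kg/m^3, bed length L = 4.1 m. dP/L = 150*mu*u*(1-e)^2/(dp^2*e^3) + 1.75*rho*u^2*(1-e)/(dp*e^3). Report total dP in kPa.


dp = 9.3 mm = 0.0093 m
Viscous term = 150*0.023*0.425*(1-0.46)^2 / (0.0093^2*0.46^3) = 50787.4
Inertial term = 1.75*15*0.425^2*(1-0.46) / (0.0093*0.46^3) = 2828.42
dP/L = 50787.4 + 2828.42 = 53615.8 Pa/m
dP = 53615.8 * 4.1 / 1000 = 219.8 kPa

219.8 kPa


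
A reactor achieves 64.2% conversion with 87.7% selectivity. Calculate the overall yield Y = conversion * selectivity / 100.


Overall yield = conversion (%) * selectivity (%) / 100
Conversion = 64.2%, Selectivity = 87.7%
Y = 64.2 * 87.7 / 100
= 56.3034 %

56.3034 %


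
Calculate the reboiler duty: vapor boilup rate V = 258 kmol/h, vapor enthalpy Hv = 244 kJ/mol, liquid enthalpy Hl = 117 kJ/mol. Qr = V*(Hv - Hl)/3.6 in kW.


Qr = 258 * (244 - 117) / 3.6 = 258 * 127 / 3.6 = 9102

9102 kW


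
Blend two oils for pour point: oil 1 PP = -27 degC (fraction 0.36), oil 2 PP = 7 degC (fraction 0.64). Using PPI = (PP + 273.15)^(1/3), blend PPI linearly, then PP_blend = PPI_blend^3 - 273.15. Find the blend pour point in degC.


PPI_1 = (-27 + 273.15)^(1/3) = 6.2671
PPI_2 = (7 + 273.15)^(1/3) = 6.543301
PPI_blend = 0.36 * 6.2671 + 0.64 * 6.543301 = 6.443869
PP_blend = 6.443869^3 - 273.15 = 267.5717 - 273.15 = -5.58

-5.58 degC


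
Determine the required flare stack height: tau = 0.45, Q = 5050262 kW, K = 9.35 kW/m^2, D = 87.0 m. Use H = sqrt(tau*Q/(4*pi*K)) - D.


tau*Q/(4*pi*K) = 0.45 * 5050262 / (4 * pi * 9.35) = 19342.2
sqrt(19342.2) = 139.076
H = 139.076 - 87.0 = 52.08

52.08 m


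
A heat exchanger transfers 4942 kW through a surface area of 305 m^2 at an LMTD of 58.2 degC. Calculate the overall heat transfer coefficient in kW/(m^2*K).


From Q = U*A*LMTD, U = Q / (A * LMTD)
U = 4942 / (305 * 58.2) = 4942 / 17751 = 0.2784

0.2784 kW/(m^2*K)


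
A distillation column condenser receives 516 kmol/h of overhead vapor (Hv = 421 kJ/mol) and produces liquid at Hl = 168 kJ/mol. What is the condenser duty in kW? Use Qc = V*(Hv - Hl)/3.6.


Qc = 516 * (421 - 168) / 3.6 = 516 * 253 / 3.6 = 36260

36260 kW


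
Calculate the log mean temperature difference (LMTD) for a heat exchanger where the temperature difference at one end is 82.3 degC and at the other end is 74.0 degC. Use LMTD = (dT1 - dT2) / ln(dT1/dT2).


LMTD = (dT1 - dT2) / ln(dT1/dT2)
= (82.3 - 74.0) / ln(82.3 / 74.0) = 8.3 / 0.106306 = 78.08

78.08 degC


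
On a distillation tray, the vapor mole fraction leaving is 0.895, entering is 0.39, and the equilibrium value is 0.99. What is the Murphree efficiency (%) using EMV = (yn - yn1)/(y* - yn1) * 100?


Murphree vapor efficiency: EMV = (y_n - y_(n-1)) / (y*_n - y_(n-1)) * 100
EMV = (0.895 - 0.39) / (0.99 - 0.39) * 100 = 0.505 / 0.6 * 100 = 84.17

84.17 %


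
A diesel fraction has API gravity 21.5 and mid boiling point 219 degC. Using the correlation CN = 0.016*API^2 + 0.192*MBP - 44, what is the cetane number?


CN = 0.016 * 21.5^2 + 0.192 * 219 - 44
CN = 7.396 + 42.048 - 44 = 5.444

5.444


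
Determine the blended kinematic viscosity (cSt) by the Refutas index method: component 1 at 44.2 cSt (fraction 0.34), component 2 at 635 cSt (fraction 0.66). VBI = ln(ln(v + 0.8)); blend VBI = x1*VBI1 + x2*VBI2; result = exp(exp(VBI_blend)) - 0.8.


Refutas method: VBN_i = 14.534*ln(ln(visc_i + 0.8)) + 10.975, blended linearly by mass fraction; since VBN is linear in VBI_i = ln(ln(visc_i + 0.8)) and the fractions sum to 1, blend VBI directly: visc = exp(exp(VBI_blend)) - 0.8
VBI_1 = ln(ln(44.2 + 0.8)) = 1.33675
VBI_2 = ln(ln(635 + 0.8)) = 1.86484
VBI_blend = 0.34 * 1.33675 + 0.66 * 1.86484 = 1.68529
visc_blend = exp(exp(1.68529)) - 0.8 = 219.3

219.3 cSt


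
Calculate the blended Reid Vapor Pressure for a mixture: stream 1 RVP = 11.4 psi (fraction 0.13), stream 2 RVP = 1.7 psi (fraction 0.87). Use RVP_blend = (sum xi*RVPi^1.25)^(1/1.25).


Chevron index: RVP_blend = (sum xi*RVPi^1.25)^(1/1.25)
RVP^1.25 terms: 0.13 * 11.4^1.25 + 0.87 * 1.7^1.25 = 4.41198
RVP_blend = 4.41198^(1/1.25) = 3.279

3.279 psi


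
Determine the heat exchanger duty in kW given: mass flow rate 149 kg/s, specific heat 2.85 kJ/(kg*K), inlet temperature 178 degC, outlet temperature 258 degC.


Q = m_dot * cp * delta_T
delta_T = 258 - 178 = 80 K
Q = 149 * 2.85 * 80
= 424.65 * 80
= 33972 kW

33972 kW


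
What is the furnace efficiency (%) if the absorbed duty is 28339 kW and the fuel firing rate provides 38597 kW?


Furnace efficiency = Q_absorbed / Q_fuel * 100
= 28339 / 38597 * 100 = 73.42

73.42 %


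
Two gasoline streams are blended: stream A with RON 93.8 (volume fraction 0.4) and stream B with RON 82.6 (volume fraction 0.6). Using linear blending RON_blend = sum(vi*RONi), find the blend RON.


Linear blending: RON_blend = sum(vi * RONi)
Contribution 1: 0.4 * 93.8 = 37.52
Contribution 2: 0.6 * 82.6 = 49.56
RON_blend = 37.52 + 49.56 = 87.08

87.08


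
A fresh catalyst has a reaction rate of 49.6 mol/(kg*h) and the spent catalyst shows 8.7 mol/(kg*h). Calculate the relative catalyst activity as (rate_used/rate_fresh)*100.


Activity (%) = (rate_used / rate_fresh) * 100
rate_used = 8.7, rate_fresh = 49.6
= (8.7 / 49.6) * 100
= 0.1754 * 100 = 17.54

17.54 %


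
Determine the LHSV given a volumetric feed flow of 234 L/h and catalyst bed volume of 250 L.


LHSV = volumetric feed rate / catalyst volume
= 234 L/h / 250 L
= 0.9360 h^-1

0.9360 h^-1


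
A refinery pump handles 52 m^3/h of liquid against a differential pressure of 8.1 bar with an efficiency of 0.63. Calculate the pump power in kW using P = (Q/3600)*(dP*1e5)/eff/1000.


Q = 52 / 3600 = 0.0144444 m^3/s
P = 0.0144444 * (8.1 * 1e5) / 0.63 / 1000 = 18.57

18.57 kW


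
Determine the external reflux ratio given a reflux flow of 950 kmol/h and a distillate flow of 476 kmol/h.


Reflux ratio definition: R = L / D (liquid returned / distillate withdrawn)
L = 950 kmol/h, D = 476 kmol/h
R = 950 / 476 = 1.996

1.996


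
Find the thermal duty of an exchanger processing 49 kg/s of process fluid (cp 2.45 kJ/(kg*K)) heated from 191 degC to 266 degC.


Q = m_dot * cp * delta_T
delta_T = 266 - 191 = 75 K
Q = 49 * 2.45 * 75
= 120.05 * 75
= 9003.75 kW

9003.75 kW


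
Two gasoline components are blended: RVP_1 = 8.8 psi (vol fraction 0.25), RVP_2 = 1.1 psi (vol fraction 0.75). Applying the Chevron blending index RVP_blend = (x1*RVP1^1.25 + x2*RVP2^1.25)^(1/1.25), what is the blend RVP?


Chevron index: RVP_blend = (sum xi*RVPi^1.25)^(1/1.25)
RVP^1.25 terms: 0.25 * 8.8^1.25 + 0.75 * 1.1^1.25 = 4.63406
RVP_blend = 4.63406^(1/1.25) = 3.410

3.410 psi


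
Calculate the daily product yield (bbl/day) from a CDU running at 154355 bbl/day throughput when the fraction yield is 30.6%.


Crude throughput = 154355 bbl/day
Fraction yield = 30.6%
yield = throughput * fraction / 100
yield = 154355 * 30.6 / 100 = 47232.63

47232.63 bbl/day


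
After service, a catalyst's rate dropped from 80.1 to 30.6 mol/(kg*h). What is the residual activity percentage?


Activity (%) = (rate_used / rate_fresh) * 100
rate_used = 30.6, rate_fresh = 80.1
= (30.6 / 80.1) * 100
= 0.3820 * 100 = 38.20

38.20 %


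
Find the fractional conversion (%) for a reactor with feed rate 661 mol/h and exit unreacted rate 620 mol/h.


X = (F_in - F_out) / F_in * 100
Moles reacted = 661 - 620 = 41
X = 41 / 661 * 100
= 0.06203 * 100
= 6.203 %

6.203 %


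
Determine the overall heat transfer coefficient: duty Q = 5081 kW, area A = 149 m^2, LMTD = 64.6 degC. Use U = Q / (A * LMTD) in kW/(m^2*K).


From Q = U*A*LMTD, U = Q / (A * LMTD)
U = 5081 / (149 * 64.6) = 5081 / 9625.4 = 0.5279

0.5279 kW/(m^2*K)


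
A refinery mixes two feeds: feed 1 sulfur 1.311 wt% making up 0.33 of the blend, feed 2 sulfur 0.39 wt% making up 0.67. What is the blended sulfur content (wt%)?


Linear sulfur blending: S_blend = x1*S1 + x2*S2
Contribution 1: 0.33 * 1.311 = 0.43263 wt%
Contribution 2: 0.67 * 0.39 = 0.2613 wt%
S_blend = 0.43263 + 0.2613 = 0.69393

0.69393 wt%


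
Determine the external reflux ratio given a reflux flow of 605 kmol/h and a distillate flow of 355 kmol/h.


Reflux ratio definition: R = L / D (liquid returned / distillate withdrawn)
L = 605 kmol/h, D = 355 kmol/h
R = 605 / 355 = 1.704

1.704


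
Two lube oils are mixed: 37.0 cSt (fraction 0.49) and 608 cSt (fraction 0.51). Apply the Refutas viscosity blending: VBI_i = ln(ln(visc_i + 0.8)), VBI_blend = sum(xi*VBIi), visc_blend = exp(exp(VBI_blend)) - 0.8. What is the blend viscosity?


Refutas method: VBN_i = 14.534*ln(ln(visc_i + 0.8)) + 10.975, blended linearly by mass fraction; since VBN is linear in VBI_i = ln(ln(visc_i + 0.8)) and the fractions sum to 1, blend VBI directly: visc = exp(exp(VBI_blend)) - 0.8
VBI_1 = ln(ln(37.0 + 0.8)) = 1.28987
VBI_2 = ln(ln(608 + 0.8)) = 1.85809
VBI_blend = 0.49 * 1.28987 + 0.51 * 1.85809 = 1.57966
visc_blend = exp(exp(1.57966)) - 0.8 = 127.4

127.4 cSt


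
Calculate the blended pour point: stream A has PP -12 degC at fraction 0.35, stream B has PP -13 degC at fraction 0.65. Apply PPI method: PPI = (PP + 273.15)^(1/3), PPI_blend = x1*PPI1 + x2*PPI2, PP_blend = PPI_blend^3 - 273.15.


PPI_1 = (-12 + 273.15)^(1/3) = 6.391901
PPI_2 = (-13 + 273.15)^(1/3) = 6.383731
PPI_blend = 0.35 * 6.391901 + 0.65 * 6.383731 = 6.38659
PP_blend = 6.38659^3 - 273.15 = 260.4996 - 273.15 = -12.65

-12.65 degC


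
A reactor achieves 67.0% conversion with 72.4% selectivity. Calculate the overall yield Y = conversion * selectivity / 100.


Overall yield = conversion (%) * selectivity (%) / 100
Conversion = 67.0%, Selectivity = 72.4%
Y = 67.0 * 72.4 / 100
= 48.508 %

48.508 %


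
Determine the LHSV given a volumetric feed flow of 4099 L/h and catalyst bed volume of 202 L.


LHSV = volumetric feed rate / catalyst volume
= 4099 L/h / 202 L
= 20.29 h^-1

20.29 h^-1


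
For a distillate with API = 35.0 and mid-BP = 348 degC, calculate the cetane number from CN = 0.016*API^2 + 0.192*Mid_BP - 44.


CN = 0.016 * 35.0^2 + 0.192 * 348 - 44
CN = 19.6 + 66.816 - 44 = 42.416

42.416


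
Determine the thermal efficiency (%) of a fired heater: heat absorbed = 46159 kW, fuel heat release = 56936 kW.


Furnace efficiency = Q_absorbed / Q_fuel * 100
= 46159 / 56936 * 100 = 81.07

81.07 %


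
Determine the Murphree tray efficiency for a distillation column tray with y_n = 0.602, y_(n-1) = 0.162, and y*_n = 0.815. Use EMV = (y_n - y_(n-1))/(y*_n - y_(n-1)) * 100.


Murphree vapor efficiency: EMV = (y_n - y_(n-1)) / (y*_n - y_(n-1)) * 100
EMV = (0.602 - 0.162) / (0.815 - 0.162) * 100 = 0.44 / 0.653 * 100 = 67.38

67.38 %


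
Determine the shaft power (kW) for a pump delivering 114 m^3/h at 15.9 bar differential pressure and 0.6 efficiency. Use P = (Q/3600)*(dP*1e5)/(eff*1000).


Q = 114 / 3600 = 0.0316667 m^3/s
P = 0.0316667 * (15.9 * 1e5) / 0.6 / 1000 = 83.92

83.92 kW


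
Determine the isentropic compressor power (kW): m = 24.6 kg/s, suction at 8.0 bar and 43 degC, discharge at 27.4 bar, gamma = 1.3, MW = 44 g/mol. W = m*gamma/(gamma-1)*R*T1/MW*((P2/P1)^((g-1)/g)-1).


Isentropic work: W = m*(gamma/(gamma-1))*(R*T1/MW)*((P2/P1)^((gamma-1)/gamma) - 1)
T1 = 43 + 273.15 = 316.15 K
Pressure ratio = 27.4 / 8.0 = 3.425
Exponent = (1.3 - 1)/1.3 = 0.230769
(P2/P1)^exp - 1 = 3.425^0.230769 - 1 = 0.328566
W = 24.6 * 1.3 / 0.3 * 8.314 * 316.15 / 44 * 0.328566 = 2092

2092 kW
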